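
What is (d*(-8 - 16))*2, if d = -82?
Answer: 3936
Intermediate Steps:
(d*(-8 - 16))*2 = -82*(-8 - 16)*2 = -82*(-24)*2 = 1968*2 = 3936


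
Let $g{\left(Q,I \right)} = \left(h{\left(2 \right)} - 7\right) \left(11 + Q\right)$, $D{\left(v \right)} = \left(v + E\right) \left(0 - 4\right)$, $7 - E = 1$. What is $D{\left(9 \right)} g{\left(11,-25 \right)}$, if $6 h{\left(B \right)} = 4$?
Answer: $8360$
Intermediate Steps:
$E = 6$ ($E = 7 - 1 = 6$)
$h{\left(B \right)} = \frac{2}{3}$ ($h{\left(B \right)} = \frac{1}{6} \cdot 4 = \frac{2}{3}$)
$D{\left(v \right)} = -24 - 4 v$ ($D{\left(v \right)} = \left(v + 6\right) \left(0 - 4\right) = \left(6 + v\right) \left(-4\right) = -24 - 4 v$)
$g{\left(Q,I \right)} = - \frac{209}{3} - \frac{19 Q}{3}$ ($g{\left(Q,I \right)} = \left(\frac{2}{3} - 7\right) \left(11 + Q\right) = - \frac{19 \left(11 + Q\right)}{3} = - \frac{209}{3} - \frac{19 Q}{3}$)
$D{\left(9 \right)} g{\left(11,-25 \right)} = \left(-24 - 36\right) \left(- \frac{209}{3} - \frac{209}{3}\right) = \left(-60\right) \left(- \frac{418}{3}\right) = 8360$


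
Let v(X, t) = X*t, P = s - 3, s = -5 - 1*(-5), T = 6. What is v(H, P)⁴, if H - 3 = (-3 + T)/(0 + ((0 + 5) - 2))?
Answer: 20736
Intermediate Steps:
H = 4 (H = 3 + (-3 + 6)/(0 + ((0 + 5) - 2)) = 3 + 3/(0 + (5 - 2)) = 3 + 3/(0 + 3) = 3 + 3/3 = 3 + 3*(⅓) = 3 + 1 = 4)
s = 0 (s = -5 + 5 = 0)
P = -3 (P = 0 - 3 = -3)
v(H, P)⁴ = (4*(-3))⁴ = (-12)⁴ = 20736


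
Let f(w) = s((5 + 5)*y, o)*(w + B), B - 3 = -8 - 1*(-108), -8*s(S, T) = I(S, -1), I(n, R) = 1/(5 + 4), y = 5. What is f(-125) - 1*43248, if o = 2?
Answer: -1556917/36 ≈ -43248.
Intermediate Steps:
I(n, R) = ⅑ (I(n, R) = 1/9 = ⅑)
s(S, T) = -1/72 (s(S, T) = -⅛*⅑ = -1/72)
B = 103 (B = 3 + (-8 - 1*(-108)) = 3 + (-8 + 108) = 3 + 100 = 103)
f(w) = -103/72 - w/72 (f(w) = -(w + 103)/72 = -(103 + w)/72 = -103/72 - w/72)
f(-125) - 1*43248 = (-103/72 - 1/72*(-125)) - 1*43248 = (-103/72 + 125/72) - 43248 = 11/36 - 43248 = -1556917/36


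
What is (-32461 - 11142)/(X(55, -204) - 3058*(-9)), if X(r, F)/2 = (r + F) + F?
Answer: -43603/26816 ≈ -1.6260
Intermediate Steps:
X(r, F) = 2*r + 4*F (X(r, F) = 2*((r + F) + F) = 2*((F + r) + F) = 2*(r + 2*F) = 2*r + 4*F)
(-32461 - 11142)/(X(55, -204) - 3058*(-9)) = (-32461 - 11142)/((2*55 + 4*(-204)) - 3058*(-9)) = -43603/((110 - 816) + 27522) = -43603/(-706 + 27522) = -43603/26816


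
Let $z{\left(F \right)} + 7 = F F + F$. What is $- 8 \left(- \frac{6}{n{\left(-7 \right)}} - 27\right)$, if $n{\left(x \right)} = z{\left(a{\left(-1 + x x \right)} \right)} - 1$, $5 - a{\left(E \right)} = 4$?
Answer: $208$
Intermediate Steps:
$a{\left(E \right)} = 1$ ($a{\left(E \right)} = 5 - 4 = 1$)
$z{\left(F \right)} = -7 + F + F^{2}$ ($z{\left(F \right)} = -7 + \left(F F + F\right) = -7 + \left(F^{2} + F\right) = -7 + \left(F + F^{2}\right) = -7 + F + F^{2}$)
$n{\left(x \right)} = -6$ ($n{\left(x \right)} = \left(-7 + 1 + 1^{2}\right) - 1 = \left(-7 + 1 + 1\right) - 1 = -5 - 1 = -6$)
$- 8 \left(- \frac{6}{n{\left(-7 \right)}} - 27\right) = - 8 \left(- \frac{6}{-6} - 27\right) = - 8 \left(\left(-6\right) \left(- \frac{1}{6}\right) - 27\right) = - 8 \left(1 - 27\right) = \left(-8\right) \left(-26\right) = 208$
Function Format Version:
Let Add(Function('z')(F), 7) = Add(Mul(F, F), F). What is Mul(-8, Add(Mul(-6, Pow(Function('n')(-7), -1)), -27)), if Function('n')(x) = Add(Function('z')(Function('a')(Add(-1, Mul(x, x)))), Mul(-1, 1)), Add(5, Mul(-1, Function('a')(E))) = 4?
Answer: 208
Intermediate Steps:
Function('a')(E) = 1 (Function('a')(E) = Add(5, Mul(-1, 4)) = Add(5, -4) = 1)
Function('z')(F) = Add(-7, F, Pow(F, 2)) (Function('z')(F) = Add(-7, Add(Mul(F, F), F)) = Add(-7, Add(Pow(F, 2), F)) = Add(-7, Add(F, Pow(F, 2))) = Add(-7, F, Pow(F, 2)))
Function('n')(x) = -6 (Function('n')(x) = Add(Add(-7, 1, Pow(1, 2)), Mul(-1, 1)) = Add(Add(-7, 1, 1), -1) = Add(-5, -1) = -6)
Mul(-8, Add(Mul(-6, Pow(Function('n')(-7), -1)), -27)) = Mul(-8, Add(Mul(-6, Pow(-6, -1)), -27)) = Mul(-8, Add(Mul(-6, Rational(-1, 6)), -27)) = Mul(-8, Add(1, -27)) = Mul(-8, -26) = 208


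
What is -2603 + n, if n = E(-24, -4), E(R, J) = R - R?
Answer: -2603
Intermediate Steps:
E(R, J) = 0
n = 0
-2603 + n = -2603 + 0 = -2603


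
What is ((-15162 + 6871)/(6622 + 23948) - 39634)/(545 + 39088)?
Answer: -1211619671/1211580810 ≈ -1.0000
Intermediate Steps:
((-15162 + 6871)/(6622 + 23948) - 39634)/(545 + 39088) = (-8291/30570 - 39634)/39633 = (-8291*1/30570 - 39634)*(1/39633) = (-8291/30570 - 39634)*(1/39633) = -1211619671/30570*1/39633 = -1211619671/1211580810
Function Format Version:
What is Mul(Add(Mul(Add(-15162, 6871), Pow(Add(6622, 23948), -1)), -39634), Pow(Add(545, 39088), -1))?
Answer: Rational(-1211619671, 1211580810) ≈ -1.0000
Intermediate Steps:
Mul(Add(Mul(Add(-15162, 6871), Pow(Add(6622, 23948), -1)), -39634), Pow(Add(545, 39088), -1)) = Mul(Add(Mul(-8291, Pow(30570, -1)), -39634), Pow(39633, -1)) = Mul(Add(Mul(-8291, Rational(1, 30570)), -39634), Rational(1, 39633)) = Mul(Add(Rational(-8291, 30570), -39634), Rational(1, 39633)) = Mul(Rational(-1211619671, 30570), Rational(1, 39633)) = Rational(-1211619671, 1211580810)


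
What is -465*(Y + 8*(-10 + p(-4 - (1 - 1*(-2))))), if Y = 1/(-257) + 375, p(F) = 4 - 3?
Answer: -36209550/257 ≈ -1.4089e+5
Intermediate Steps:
p(F) = 1
Y = 96374/257 (Y = -1/257 + 375 = 96374/257 ≈ 375.00)
-465*(Y + 8*(-10 + p(-4 - (1 - 1*(-2))))) = -465*(96374/257 + 8*(-10 + 1)) = -465*(96374/257 + 8*(-9)) = -465*(96374/257 - 72) = -465*77870/257 = -36209550/257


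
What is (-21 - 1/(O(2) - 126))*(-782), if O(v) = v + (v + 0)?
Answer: 1001351/61 ≈ 16416.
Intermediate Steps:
O(v) = 2*v (O(v) = v + v = 2*v)
(-21 - 1/(O(2) - 126))*(-782) = (-21 - 1/(2*2 - 126))*(-782) = (-21 - 1/(4 - 126))*(-782) = (-21 - 1/(-122))*(-782) = (-21 - 1*(-1/122))*(-782) = (-21 + 1/122)*(-782) = -2561/122*(-782) = 1001351/61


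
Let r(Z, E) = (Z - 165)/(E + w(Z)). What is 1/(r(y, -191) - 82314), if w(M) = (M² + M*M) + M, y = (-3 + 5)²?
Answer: -155/12758509 ≈ -1.2149e-5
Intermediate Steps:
y = 4 (y = 2² = 4)
w(M) = M + 2*M² (w(M) = (M² + M²) + M = 2*M² + M = M + 2*M²)
r(Z, E) = (-165 + Z)/(E + Z*(1 + 2*Z)) (r(Z, E) = (Z - 165)/(E + Z*(1 + 2*Z)) = (-165 + Z)/(E + Z*(1 + 2*Z)))
1/(r(y, -191) - 82314) = 1/((-165 + 4)/(-191 + 4*(1 + 2*4)) - 82314) = 1/(-161/(-191 + 4*(1 + 8)) - 82314) = 1/(-161/(-191 + 4*9) - 82314) = 1/(-161/(-191 + 36) - 82314) = 1/(-161/(-155) - 82314) = 1/(-1/155*(-161) - 82314) = 1/(161/155 - 82314) = 1/(-12758509/155) = -155/12758509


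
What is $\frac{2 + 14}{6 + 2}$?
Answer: $2$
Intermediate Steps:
$\frac{2 + 14}{6 + 2} = \frac{16}{8} = 16 \cdot \frac{1}{8} = 2$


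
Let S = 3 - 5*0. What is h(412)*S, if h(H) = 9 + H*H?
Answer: 509259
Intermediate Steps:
S = 3 (S = 3 + 0 = 3)
h(H) = 9 + H²
h(412)*S = (9 + 412²)*3 = (9 + 169744)*3 = 169753*3 = 509259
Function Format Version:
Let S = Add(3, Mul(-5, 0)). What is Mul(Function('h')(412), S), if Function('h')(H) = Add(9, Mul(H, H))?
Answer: 509259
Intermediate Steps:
S = 3 (S = Add(3, 0) = 3)
Function('h')(H) = Add(9, Pow(H, 2))
Mul(Function('h')(412), S) = Mul(Add(9, Pow(412, 2)), 3) = Mul(Add(9, 169744), 3) = Mul(169753, 3) = 509259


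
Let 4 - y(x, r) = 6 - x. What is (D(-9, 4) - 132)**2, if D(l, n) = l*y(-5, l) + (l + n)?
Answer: 5476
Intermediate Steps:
y(x, r) = -2 + x (y(x, r) = 4 - (6 - x) = 4 + (-6 + x) = -2 + x)
D(l, n) = n - 6*l (D(l, n) = l*(-2 - 5) + (l + n) = l*(-7) + (l + n) = -7*l + (l + n) = n - 6*l)
(D(-9, 4) - 132)**2 = ((4 - 6*(-9)) - 132)**2 = ((4 + 54) - 132)**2 = (58 - 132)**2 = (-74)**2 = 5476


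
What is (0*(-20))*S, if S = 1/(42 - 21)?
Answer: 0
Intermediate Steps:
S = 1/21 ≈ 0.047619
(0*(-20))*S = (0*(-20))*(1/21) = 0*(1/21) = 0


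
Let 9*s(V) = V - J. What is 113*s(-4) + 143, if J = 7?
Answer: 44/9 ≈ 4.8889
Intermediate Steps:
s(V) = -7/9 + V/9 (s(V) = (V - 1*7)/9 = (V - 7)/9 = (-7 + V)/9 = -7/9 + V/9)
113*s(-4) + 143 = 113*(-7/9 + (1/9)*(-4)) + 143 = 113*(-7/9 - 4/9) + 143 = 113*(-11/9) + 143 = -1243/9 + 143 = 44/9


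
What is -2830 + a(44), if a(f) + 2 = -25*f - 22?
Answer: -3954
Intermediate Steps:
a(f) = -24 - 25*f (a(f) = -2 + (-25*f - 22) = -2 + (-22 - 25*f) = -24 - 25*f)
-2830 + a(44) = -2830 + (-24 - 25*44) = -2830 + (-24 - 1100) = -2830 - 1124 = -3954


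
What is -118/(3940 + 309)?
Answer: -118/4249 ≈ -0.027771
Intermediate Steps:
-118/(3940 + 309) = -118/4249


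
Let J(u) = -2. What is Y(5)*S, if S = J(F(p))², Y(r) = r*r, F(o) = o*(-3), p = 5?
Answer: 100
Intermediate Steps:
F(o) = -3*o
Y(r) = r²
S = 4 (S = (-2)² = 4)
Y(5)*S = 5²*4 = 25*4 = 100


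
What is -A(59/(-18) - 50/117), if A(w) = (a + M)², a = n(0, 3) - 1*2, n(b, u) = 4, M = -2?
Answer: 0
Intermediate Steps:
a = 2 (a = 4 - 1*2 = 4 - 2 = 2)
A(w) = 0 (A(w) = (2 - 2)² = 0² = 0)
-A(59/(-18) - 50/117) = -1*0 = 0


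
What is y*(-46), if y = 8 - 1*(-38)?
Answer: -2116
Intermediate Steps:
y = 46 (y = 8 + 38 = 46)
y*(-46) = 46*(-46) = -2116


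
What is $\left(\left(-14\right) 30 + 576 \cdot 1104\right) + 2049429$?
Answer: $2684913$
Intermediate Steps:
$\left(\left(-14\right) 30 + 576 \cdot 1104\right) + 2049429 = \left(-420 + 635904\right) + 2049429 = 635484 + 2049429 = 2684913$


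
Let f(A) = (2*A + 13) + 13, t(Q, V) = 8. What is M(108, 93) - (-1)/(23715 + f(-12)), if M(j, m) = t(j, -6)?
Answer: 189737/23717 ≈ 8.0000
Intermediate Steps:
f(A) = 26 + 2*A (f(A) = (13 + 2*A) + 13 = 26 + 2*A)
M(j, m) = 8
M(108, 93) - (-1)/(23715 + f(-12)) = 8 - (-1)/(23715 + (26 + 2*(-12))) = 8 - (-1)/(23715 + (26 - 24)) = 8 - (-1)/(23715 + 2) = 8 - (-1)/23717 = 8 - 1*(-1/23717) = 8 + 1/23717 = 189737/23717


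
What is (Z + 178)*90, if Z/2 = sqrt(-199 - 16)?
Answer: 16020 + 180*I*sqrt(215) ≈ 16020.0 + 2639.3*I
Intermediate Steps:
Z = 2*I*sqrt(215) (Z = 2*sqrt(-199 - 16) = 2*sqrt(-215) = 2*(I*sqrt(215)) = 2*I*sqrt(215) ≈ 29.326*I)
(Z + 178)*90 = (2*I*sqrt(215) + 178)*90 = (178 + 2*I*sqrt(215))*90 = 16020 + 180*I*sqrt(215)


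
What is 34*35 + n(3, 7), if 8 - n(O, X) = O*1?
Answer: 1195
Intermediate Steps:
n(O, X) = 8 - O
34*35 + n(3, 7) = 34*35 + (8 - 1*3) = 1190 + (8 - 3) = 1190 + 5 = 1195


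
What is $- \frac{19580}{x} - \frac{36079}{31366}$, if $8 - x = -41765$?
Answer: $- \frac{2121274347}{1310251918} \approx -1.619$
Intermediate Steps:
$x = 41773$ ($x = 8 - -41765 = 8 + 41765 = 41773$)
$- \frac{19580}{x} - \frac{36079}{31366} = - \frac{19580}{41773} - \frac{36079}{31366} = - \frac{2121274347}{1310251918}$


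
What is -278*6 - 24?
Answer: -1692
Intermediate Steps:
-278*6 - 24 = -139*12 - 24 = -1668 - 24 = -1692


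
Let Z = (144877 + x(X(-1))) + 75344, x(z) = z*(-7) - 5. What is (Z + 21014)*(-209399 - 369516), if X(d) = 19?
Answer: -139574669755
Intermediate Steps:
x(z) = -5 - 7*z (x(z) = -7*z - 5 = -5 - 7*z)
Z = 220083 (Z = (144877 + (-5 - 7*19)) + 75344 = (144877 + (-5 - 133)) + 75344 = (144877 - 138) + 75344 = 144739 + 75344 = 220083)
(Z + 21014)*(-209399 - 369516) = (220083 + 21014)*(-209399 - 369516) = 241097*(-578915) = -139574669755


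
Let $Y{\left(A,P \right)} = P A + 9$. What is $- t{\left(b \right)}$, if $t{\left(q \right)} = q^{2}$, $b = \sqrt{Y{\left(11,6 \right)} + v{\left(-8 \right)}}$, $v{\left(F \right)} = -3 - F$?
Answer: $-80$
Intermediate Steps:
$Y{\left(A,P \right)} = 9 + A P$ ($Y{\left(A,P \right)} = A P + 9 = 9 + A P$)
$b = 4 \sqrt{5}$ ($b = \sqrt{\left(9 + 11 \cdot 6\right) - -5} = \sqrt{\left(9 + 66\right) + \left(-3 + 8\right)} = \sqrt{75 + 5} = \sqrt{80} = 4 \sqrt{5} \approx 8.9443$)
$- t{\left(b \right)} = - \left(4 \sqrt{5}\right)^{2} = \left(-1\right) 80 = -80$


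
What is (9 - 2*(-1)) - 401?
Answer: -390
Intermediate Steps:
(9 - 2*(-1)) - 401 = (9 + 2) - 401 = 11 - 401 = -390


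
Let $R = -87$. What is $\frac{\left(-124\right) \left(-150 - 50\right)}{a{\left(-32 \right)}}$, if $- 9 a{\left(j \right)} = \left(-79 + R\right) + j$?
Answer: $\frac{12400}{11} \approx 1127.3$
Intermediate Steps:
$a{\left(j \right)} = \frac{166}{9} - \frac{j}{9}$ ($a{\left(j \right)} = - \frac{\left(-79 - 87\right) + j}{9} = - \frac{-166 + j}{9} = \frac{166}{9} - \frac{j}{9}$)
$\frac{\left(-124\right) \left(-150 - 50\right)}{a{\left(-32 \right)}} = \frac{\left(-124\right) \left(-150 - 50\right)}{\frac{166}{9} - - \frac{32}{9}} = \frac{\left(-124\right) \left(-200\right)}{\frac{166}{9} + \frac{32}{9}} = \frac{24800}{22} = 24800 \cdot \frac{1}{22} = \frac{12400}{11}$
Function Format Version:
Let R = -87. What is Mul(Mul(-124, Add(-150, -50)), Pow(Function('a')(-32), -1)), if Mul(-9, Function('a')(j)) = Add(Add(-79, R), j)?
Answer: Rational(12400, 11) ≈ 1127.3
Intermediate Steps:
Function('a')(j) = Add(Rational(166, 9), Mul(Rational(-1, 9), j)) (Function('a')(j) = Mul(Rational(-1, 9), Add(Add(-79, -87), j)) = Mul(Rational(-1, 9), Add(-166, j)) = Add(Rational(166, 9), Mul(Rational(-1, 9), j)))
Mul(Mul(-124, Add(-150, -50)), Pow(Function('a')(-32), -1)) = Mul(Mul(-124, Add(-150, -50)), Pow(Add(Rational(166, 9), Mul(Rational(-1, 9), -32)), -1)) = Mul(Mul(-124, -200), Pow(Add(Rational(166, 9), Rational(32, 9)), -1)) = Mul(24800, Pow(22, -1)) = Mul(24800, Rational(1, 22)) = Rational(12400, 11)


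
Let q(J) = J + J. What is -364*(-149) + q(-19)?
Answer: 54198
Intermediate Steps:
q(J) = 2*J
-364*(-149) + q(-19) = -364*(-149) + 2*(-19) = 54236 - 38 = 54198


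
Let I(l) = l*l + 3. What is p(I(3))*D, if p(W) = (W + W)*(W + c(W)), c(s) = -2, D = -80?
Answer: -19200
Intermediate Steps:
I(l) = 3 + l² (I(l) = l² + 3 = 3 + l²)
p(W) = 2*W*(-2 + W) (p(W) = (W + W)*(W - 2) = (2*W)*(-2 + W) = 2*W*(-2 + W))
p(I(3))*D = (2*(3 + 3²)*(-2 + (3 + 3²)))*(-80) = (2*(3 + 9)*(-2 + (3 + 9)))*(-80) = (2*12*(-2 + 12))*(-80) = (2*12*10)*(-80) = 240*(-80) = -19200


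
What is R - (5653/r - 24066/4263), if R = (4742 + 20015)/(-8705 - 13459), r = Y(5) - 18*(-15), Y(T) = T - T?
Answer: -3322240661/202468140 ≈ -16.409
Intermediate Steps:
Y(T) = 0
r = 270 (r = 0 - 18*(-15) = 0 + 270 = 270)
R = -24757/22164 (R = 24757/(-22164) = 24757*(-1/22164) = -24757/22164 ≈ -1.1170)
R - (5653/r - 24066/4263) = -24757/22164 - (5653/270 - 24066/4263) = -24757/22164 - (5653*(1/270) - 24066*1/4263) = -24757/22164 - (5653/270 - 1146/203) = -24757/22164 - 1*838139/54810 = -24757/22164 - 838139/54810 = -3322240661/202468140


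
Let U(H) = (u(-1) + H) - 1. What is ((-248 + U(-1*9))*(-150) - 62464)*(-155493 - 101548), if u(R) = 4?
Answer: 6262546924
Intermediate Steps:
U(H) = 3 + H (U(H) = (4 + H) - 1 = 3 + H)
((-248 + U(-1*9))*(-150) - 62464)*(-155493 - 101548) = ((-248 + (3 - 1*9))*(-150) - 62464)*(-155493 - 101548) = ((-248 + (3 - 9))*(-150) - 62464)*(-257041) = ((-248 - 6)*(-150) - 62464)*(-257041) = (-254*(-150) - 62464)*(-257041) = (38100 - 62464)*(-257041) = -24364*(-257041) = 6262546924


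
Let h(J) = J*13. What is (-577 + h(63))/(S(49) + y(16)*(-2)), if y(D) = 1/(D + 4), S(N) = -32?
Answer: -2420/321 ≈ -7.5389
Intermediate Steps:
y(D) = 1/(4 + D)
h(J) = 13*J
(-577 + h(63))/(S(49) + y(16)*(-2)) = (-577 + 13*63)/(-32 - 2/(4 + 16)) = (-577 + 819)/(-32 - 2/20) = 242/(-32 + (1/20)*(-2)) = 242/(-32 - ⅒) = 242/(-321/10) = 242*(-10/321) = -2420/321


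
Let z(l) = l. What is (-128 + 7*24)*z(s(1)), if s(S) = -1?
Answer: -40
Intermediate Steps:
(-128 + 7*24)*z(s(1)) = (-128 + 7*24)*(-1) = (-128 + 168)*(-1) = 40*(-1) = -40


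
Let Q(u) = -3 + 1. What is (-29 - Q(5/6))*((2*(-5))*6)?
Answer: 1620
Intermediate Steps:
Q(u) = -2
(-29 - Q(5/6))*((2*(-5))*6) = (-29 - 1*(-2))*((2*(-5))*6) = (-29 + 2)*(-10*6) = -27*(-60) = 1620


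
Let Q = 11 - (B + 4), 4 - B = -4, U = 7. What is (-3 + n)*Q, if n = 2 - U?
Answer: 8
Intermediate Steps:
B = 8 (B = 4 - 1*(-4) = 4 + 4 = 8)
n = -5 (n = 2 - 1*7 = 2 - 7 = -5)
Q = -1 (Q = 11 - (8 + 4) = 11 - 12 = -1)
(-3 + n)*Q = (-3 - 5)*(-1) = -8*(-1) = 8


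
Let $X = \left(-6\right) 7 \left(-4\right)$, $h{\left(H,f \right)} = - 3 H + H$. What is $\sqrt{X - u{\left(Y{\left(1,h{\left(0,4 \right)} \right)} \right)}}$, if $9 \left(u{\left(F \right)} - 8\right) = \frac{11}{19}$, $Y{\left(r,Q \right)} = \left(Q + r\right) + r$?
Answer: $\frac{\sqrt{519631}}{57} \approx 12.647$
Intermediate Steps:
$h{\left(H,f \right)} = - 2 H$
$Y{\left(r,Q \right)} = Q + 2 r$
$u{\left(F \right)} = \frac{1379}{171}$ ($u{\left(F \right)} = 8 + \frac{11 \cdot \frac{1}{19}}{9} = 8 + \frac{1}{9} \cdot \frac{11}{19} = 8 + \frac{11}{171} = \frac{1379}{171}$)
$X = 168$ ($X = \left(-42\right) \left(-4\right) = 168$)
$\sqrt{X - u{\left(Y{\left(1,h{\left(0,4 \right)} \right)} \right)}} = \sqrt{168 - \frac{1379}{171}} = \sqrt{\frac{27349}{171}} = \frac{\sqrt{519631}}{57}$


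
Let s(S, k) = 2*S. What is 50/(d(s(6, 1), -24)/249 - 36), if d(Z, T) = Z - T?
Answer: -2075/1488 ≈ -1.3945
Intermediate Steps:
50/(d(s(6, 1), -24)/249 - 36) = 50/((2*6 - 1*(-24))/249 - 36) = 50/((12 + 24)*(1/249) - 36) = 50/(36*(1/249) - 36) = 50/(12/83 - 36) = 50/(-2976/83) = -83/2976*50 = -2075/1488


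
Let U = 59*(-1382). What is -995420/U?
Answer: 497710/40769 ≈ 12.208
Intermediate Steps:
U = -81538
-995420/U = -995420/(-81538) = -995420*(-1/81538) = 497710/40769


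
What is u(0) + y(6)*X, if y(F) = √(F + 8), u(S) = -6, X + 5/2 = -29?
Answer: -6 - 63*√14/2 ≈ -123.86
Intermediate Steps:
X = -63/2 (X = -5/2 - 29 = -63/2 ≈ -31.500)
y(F) = √(8 + F)
u(0) + y(6)*X = -6 + √(8 + 6)*(-63/2) = -6 + √14*(-63/2) = -6 - 63*√14/2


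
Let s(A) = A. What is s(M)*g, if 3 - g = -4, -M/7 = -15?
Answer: 735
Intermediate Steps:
M = 105 (M = -7*(-15) = 105)
g = 7 (g = 3 - 1*(-4) = 3 + 4 = 7)
s(M)*g = 105*7 = 735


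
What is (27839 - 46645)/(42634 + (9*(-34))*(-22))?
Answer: -9403/24683 ≈ -0.38095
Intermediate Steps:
(27839 - 46645)/(42634 + (9*(-34))*(-22)) = -18806/(42634 - 306*(-22)) = -18806/(42634 + 6732) = -18806/49366 = -18806*1/49366 = -9403/24683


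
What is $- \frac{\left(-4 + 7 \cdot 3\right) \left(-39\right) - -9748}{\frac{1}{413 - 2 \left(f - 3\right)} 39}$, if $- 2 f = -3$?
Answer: $- \frac{290720}{3} \approx -96907.0$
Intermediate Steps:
$f = \frac{3}{2}$ ($f = \left(- \frac{1}{2}\right) \left(-3\right) = \frac{3}{2} \approx 1.5$)
$- \frac{\left(-4 + 7 \cdot 3\right) \left(-39\right) - -9748}{\frac{1}{413 - 2 \left(f - 3\right)} 39} = - \frac{\left(-4 + 7 \cdot 3\right) \left(-39\right) - -9748}{\frac{1}{413 - 2 \left(\frac{3}{2} - 3\right)} 39} = - \frac{\left(-4 + 21\right) \left(-39\right) + 9748}{\frac{1}{413 - -3} \cdot 39} = - \frac{17 \left(-39\right) + 9748}{\frac{1}{413 + 3} \cdot 39} = - \frac{-663 + 9748}{\frac{1}{416} \cdot 39} = - \frac{9085}{\frac{1}{416} \cdot 39} = - \frac{9085}{\frac{3}{32}} = - \frac{9085 \cdot 32}{3} = \left(-1\right) \frac{290720}{3} = - \frac{290720}{3}$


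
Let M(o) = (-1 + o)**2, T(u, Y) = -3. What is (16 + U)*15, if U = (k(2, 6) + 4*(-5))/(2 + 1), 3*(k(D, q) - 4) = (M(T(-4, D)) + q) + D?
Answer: 200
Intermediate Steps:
k(D, q) = 28/3 + D/3 + q/3 (k(D, q) = 4 + (((-1 - 3)**2 + q) + D)/3 = 4 + (((-4)**2 + q) + D)/3 = 4 + ((16 + q) + D)/3 = 4 + (16 + D + q)/3 = 4 + (16/3 + D/3 + q/3) = 28/3 + D/3 + q/3)
U = -8/3 (U = ((28/3 + (1/3)*2 + (1/3)*6) + 4*(-5))/(2 + 1) = ((28/3 + 2/3 + 2) - 20)/3 = (12 - 20)*(1/3) = -8*1/3 = -8/3 ≈ -2.6667)
(16 + U)*15 = (16 - 8/3)*15 = (40/3)*15 = 200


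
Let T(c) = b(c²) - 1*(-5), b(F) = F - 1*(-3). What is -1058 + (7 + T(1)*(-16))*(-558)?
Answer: 75388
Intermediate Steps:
b(F) = 3 + F (b(F) = F + 3 = 3 + F)
T(c) = 8 + c² (T(c) = (3 + c²) - 1*(-5) = (3 + c²) + 5 = 8 + c²)
-1058 + (7 + T(1)*(-16))*(-558) = -1058 + (7 + (8 + 1²)*(-16))*(-558) = -1058 + (7 + (8 + 1)*(-16))*(-558) = -1058 + (7 + 9*(-16))*(-558) = -1058 + (7 - 144)*(-558) = -1058 - 137*(-558) = -1058 + 76446 = 75388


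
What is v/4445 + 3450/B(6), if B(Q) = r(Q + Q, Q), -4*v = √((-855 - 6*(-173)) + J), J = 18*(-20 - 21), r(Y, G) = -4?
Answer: -1725/2 - I*√555/17780 ≈ -862.5 - 0.001325*I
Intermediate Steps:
J = -738 (J = 18*(-41) = -738)
v = -I*√555/4 (v = -√((-855 - 6*(-173)) - 738)/4 = -√((-855 - 1*(-1038)) - 738)/4 = -√((-855 + 1038) - 738)/4 = -√(183 - 738)/4 = -I*√555/4 ≈ -5.8896*I)
B(Q) = -4
v/4445 + 3450/B(6) = -I*√555/4/4445 + 3450/(-4) = -I*√555/4*(1/4445) + 3450*(-¼) = -I*√555/17780 - 1725/2 = -1725/2 - I*√555/17780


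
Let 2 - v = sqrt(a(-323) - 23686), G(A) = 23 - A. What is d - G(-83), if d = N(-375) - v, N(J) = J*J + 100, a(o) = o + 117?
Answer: 140617 + 2*I*sqrt(5973) ≈ 1.4062e+5 + 154.57*I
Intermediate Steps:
a(o) = 117 + o
N(J) = 100 + J**2 (N(J) = J**2 + 100 = 100 + J**2)
v = 2 - 2*I*sqrt(5973) (v = 2 - sqrt((117 - 323) - 23686) = 2 - sqrt(-206 - 23686) = 2 - sqrt(-23892) = 2 - 2*I*sqrt(5973) ≈ 2.0 - 154.57*I)
d = 140723 + 2*I*sqrt(5973) (d = (100 + (-375)**2) - (2 - 2*I*sqrt(5973)) = (100 + 140625) + (-2 + 2*I*sqrt(5973)) = 140725 + (-2 + 2*I*sqrt(5973)) = 140723 + 2*I*sqrt(5973) ≈ 1.4072e+5 + 154.57*I)
d - G(-83) = (140723 + 2*I*sqrt(5973)) - (23 - 1*(-83)) = (140723 + 2*I*sqrt(5973)) - (23 + 83) = (140723 + 2*I*sqrt(5973)) - 1*106 = (140723 + 2*I*sqrt(5973)) - 106 = 140617 + 2*I*sqrt(5973)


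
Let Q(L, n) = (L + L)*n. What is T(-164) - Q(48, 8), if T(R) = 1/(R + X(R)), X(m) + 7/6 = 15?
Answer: -691974/901 ≈ -768.01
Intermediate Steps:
X(m) = 83/6 (X(m) = -7/6 + 15 = 83/6)
Q(L, n) = 2*L*n (Q(L, n) = (2*L)*n = 2*L*n)
T(R) = 1/(83/6 + R) (T(R) = 1/(R + 83/6) = 1/(83/6 + R))
T(-164) - Q(48, 8) = 6/(83 + 6*(-164)) - 2*48*8 = 6/(83 - 984) - 1*768 = 6/(-901) - 768 = 6*(-1/901) - 768 = -6/901 - 768 = -691974/901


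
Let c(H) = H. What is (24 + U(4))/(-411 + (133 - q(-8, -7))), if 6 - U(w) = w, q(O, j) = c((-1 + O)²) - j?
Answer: -13/183 ≈ -0.071038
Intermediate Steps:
q(O, j) = (-1 + O)² - j
U(w) = 6 - w
(24 + U(4))/(-411 + (133 - q(-8, -7))) = (24 + (6 - 1*4))/(-411 + (133 - ((-1 - 8)² - 1*(-7)))) = (24 + (6 - 4))/(-411 + (133 - ((-9)² + 7))) = (24 + 2)/(-411 + (133 - (81 + 7))) = 26/(-411 + (133 - 1*88)) = 26/(-411 + (133 - 88)) = 26/(-411 + 45) = 26/(-366) = 26*(-1/366) = -13/183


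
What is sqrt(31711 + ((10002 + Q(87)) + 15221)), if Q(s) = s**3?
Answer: 3*sqrt(79493) ≈ 845.83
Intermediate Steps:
sqrt(31711 + ((10002 + Q(87)) + 15221)) = sqrt(31711 + ((10002 + 87**3) + 15221)) = sqrt(31711 + ((10002 + 658503) + 15221)) = sqrt(31711 + (668505 + 15221)) = sqrt(31711 + 683726) = sqrt(715437) = 3*sqrt(79493)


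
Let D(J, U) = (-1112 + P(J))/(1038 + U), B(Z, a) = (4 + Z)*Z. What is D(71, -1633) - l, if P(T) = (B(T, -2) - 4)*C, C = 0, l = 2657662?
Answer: -1581307778/595 ≈ -2.6577e+6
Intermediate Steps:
B(Z, a) = Z*(4 + Z)
P(T) = 0 (P(T) = (T*(4 + T) - 4)*0 = (-4 + T*(4 + T))*0 = 0)
D(J, U) = -1112/(1038 + U) (D(J, U) = (-1112 + 0)/(1038 + U) = -1112/(1038 + U))
D(71, -1633) - l = -1112/(1038 - 1633) - 1*2657662 = -1112/(-595) - 2657662 = -1112*(-1/595) - 2657662 = 1112/595 - 2657662 = -1581307778/595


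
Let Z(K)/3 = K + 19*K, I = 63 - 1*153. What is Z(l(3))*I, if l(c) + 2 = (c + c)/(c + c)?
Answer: 5400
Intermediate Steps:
I = -90 (I = 63 - 153 = -90)
l(c) = -1 (l(c) = -2 + (c + c)/(c + c) = -2 + (2*c)/((2*c)) = -2 + (2*c)*(1/(2*c)) = -2 + 1 = -1)
Z(K) = 60*K (Z(K) = 3*(K + 19*K) = 3*(20*K) = 60*K)
Z(l(3))*I = (60*(-1))*(-90) = -60*(-90) = 5400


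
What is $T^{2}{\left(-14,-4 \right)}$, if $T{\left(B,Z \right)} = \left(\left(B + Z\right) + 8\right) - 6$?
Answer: $256$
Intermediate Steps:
$T{\left(B,Z \right)} = 2 + B + Z$ ($T{\left(B,Z \right)} = \left(8 + B + Z\right) - 6 = 2 + B + Z$)
$T^{2}{\left(-14,-4 \right)} = \left(2 - 14 - 4\right)^{2} = \left(-16\right)^{2} = 256$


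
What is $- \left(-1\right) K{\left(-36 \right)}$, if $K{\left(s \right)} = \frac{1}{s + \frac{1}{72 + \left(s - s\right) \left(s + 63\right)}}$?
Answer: $- \frac{72}{2591} \approx -0.027788$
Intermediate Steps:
$K{\left(s \right)} = \frac{1}{\frac{1}{72} + s}$ ($K{\left(s \right)} = \frac{1}{s + \frac{1}{72 + 0 \left(63 + s\right)}} = \frac{1}{s + \frac{1}{72 + 0}} = \frac{1}{s + \frac{1}{72}} = \frac{1}{\frac{1}{72} + s}$)
$- \left(-1\right) K{\left(-36 \right)} = - \left(-1\right) \frac{72}{1 + 72 \left(-36\right)} = - \left(-1\right) \frac{72}{1 - 2592} = - \left(-1\right) \frac{72}{-2591} = - \left(-1\right) 72 \left(- \frac{1}{2591}\right) = - \frac{\left(-1\right) \left(-72\right)}{2591} = \left(-1\right) \frac{72}{2591} = - \frac{72}{2591}$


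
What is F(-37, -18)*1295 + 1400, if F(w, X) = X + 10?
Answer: -8960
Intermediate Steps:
F(w, X) = 10 + X
F(-37, -18)*1295 + 1400 = (10 - 18)*1295 + 1400 = -8*1295 + 1400 = -10360 + 1400 = -8960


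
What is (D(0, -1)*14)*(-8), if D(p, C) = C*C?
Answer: -112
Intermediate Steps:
D(p, C) = C**2
(D(0, -1)*14)*(-8) = ((-1)**2*14)*(-8) = (1*14)*(-8) = 14*(-8) = -112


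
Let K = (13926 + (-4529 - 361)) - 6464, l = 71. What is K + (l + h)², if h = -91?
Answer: 2972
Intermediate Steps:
K = 2572 (K = (13926 - 4890) - 6464 = 9036 - 6464 = 2572)
K + (l + h)² = 2572 + (71 - 91)² = 2572 + (-20)² = 2572 + 400 = 2972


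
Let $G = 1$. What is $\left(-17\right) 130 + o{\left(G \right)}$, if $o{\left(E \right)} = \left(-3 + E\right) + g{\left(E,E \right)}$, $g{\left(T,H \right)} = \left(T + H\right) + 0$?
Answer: $-2210$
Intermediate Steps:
$g{\left(T,H \right)} = H + T$ ($g{\left(T,H \right)} = \left(H + T\right) + 0 = H + T$)
$o{\left(E \right)} = -3 + 3 E$ ($o{\left(E \right)} = \left(-3 + E\right) + \left(E + E\right) = \left(-3 + E\right) + 2 E = -3 + 3 E$)
$\left(-17\right) 130 + o{\left(G \right)} = \left(-17\right) 130 + \left(-3 + 3 \cdot 1\right) = -2210 + \left(-3 + 3\right) = -2210 + 0 = -2210$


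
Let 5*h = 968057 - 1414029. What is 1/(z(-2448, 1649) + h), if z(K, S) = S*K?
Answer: -5/20629732 ≈ -2.4237e-7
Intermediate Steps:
z(K, S) = K*S
h = -445972/5 (h = (968057 - 1414029)/5 = (⅕)*(-445972) = -445972/5 ≈ -89194.)
1/(z(-2448, 1649) + h) = 1/(-2448*1649 - 445972/5) = 1/(-4036752 - 445972/5) = 1/(-20629732/5) = -5/20629732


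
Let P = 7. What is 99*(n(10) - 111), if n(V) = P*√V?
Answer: -10989 + 693*√10 ≈ -8797.5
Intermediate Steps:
n(V) = 7*√V
99*(n(10) - 111) = 99*(7*√10 - 111) = 99*(-111 + 7*√10) = -10989 + 693*√10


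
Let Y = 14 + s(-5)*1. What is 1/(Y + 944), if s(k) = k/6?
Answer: 6/5743 ≈ 0.0010448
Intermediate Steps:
s(k) = k/6 (s(k) = k*(⅙) = k/6)
Y = 79/6 (Y = 14 + ((⅙)*(-5))*1 = 14 - ⅚*1 = 14 - ⅚ = 79/6 ≈ 13.167)
1/(Y + 944) = 1/(79/6 + 944) = 1/(5743/6) = 6/5743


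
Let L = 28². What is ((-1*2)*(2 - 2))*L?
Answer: 0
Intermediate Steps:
L = 784
((-1*2)*(2 - 2))*L = ((-1*2)*(2 - 2))*784 = -2*0*784 = 0*784 = 0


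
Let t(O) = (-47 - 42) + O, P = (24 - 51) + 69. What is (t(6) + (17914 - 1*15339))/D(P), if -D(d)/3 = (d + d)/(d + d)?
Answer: -2492/3 ≈ -830.67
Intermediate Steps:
P = 42 (P = -27 + 69 = 42)
D(d) = -3 (D(d) = -3*(d + d)/(d + d) = -3*2*d/(2*d) = -3*2*d*1/(2*d) = -3*1 = -3)
t(O) = -89 + O
(t(6) + (17914 - 1*15339))/D(P) = ((-89 + 6) + (17914 - 1*15339))/(-3) = (-83 + (17914 - 15339))*(-1/3) = (-83 + 2575)*(-1/3) = 2492*(-1/3) = -2492/3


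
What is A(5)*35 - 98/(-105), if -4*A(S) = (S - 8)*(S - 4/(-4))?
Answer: 4753/30 ≈ 158.43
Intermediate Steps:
A(S) = -(1 + S)*(-8 + S)/4 (A(S) = -(S - 8)*(S - 4/(-4))/4 = -(-8 + S)*(S - 4*(-¼))/4 = -(-8 + S)*(S + 1)/4 = -(-8 + S)*(1 + S)/4 = -(1 + S)*(-8 + S)/4)
A(5)*35 - 98/(-105) = (2 - ¼*5² + (7/4)*5)*35 - 98/(-105) = (2 - ¼*25 + 35/4)*35 - 98*(-1/105) = (2 - 25/4 + 35/4)*35 + 14/15 = (9/2)*35 + 14/15 = 315/2 + 14/15 = 4753/30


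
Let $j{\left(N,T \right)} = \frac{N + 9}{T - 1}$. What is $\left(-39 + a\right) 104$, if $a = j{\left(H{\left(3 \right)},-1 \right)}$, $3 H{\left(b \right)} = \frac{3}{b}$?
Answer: $- \frac{13624}{3} \approx -4541.3$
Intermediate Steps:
$H{\left(b \right)} = \frac{1}{b}$ ($H{\left(b \right)} = \frac{3 \frac{1}{b}}{3} = \frac{1}{b}$)
$j{\left(N,T \right)} = \frac{9 + N}{-1 + T}$
$a = - \frac{14}{3}$ ($a = \frac{9 + \frac{1}{3}}{-1 - 1} = \frac{9 + \frac{1}{3}}{-2} = \left(- \frac{1}{2}\right) \frac{28}{3} = - \frac{14}{3} \approx -4.6667$)
$\left(-39 + a\right) 104 = \left(-39 - \frac{14}{3}\right) 104 = \left(- \frac{131}{3}\right) 104 = - \frac{13624}{3}$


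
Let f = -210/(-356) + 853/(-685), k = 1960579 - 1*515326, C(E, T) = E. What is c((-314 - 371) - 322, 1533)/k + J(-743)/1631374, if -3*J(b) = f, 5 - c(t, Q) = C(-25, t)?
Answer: 6005899195259/287480234078150460 ≈ 2.0892e-5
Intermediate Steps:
c(t, Q) = 30 (c(t, Q) = 5 - 1*(-25) = 5 + 25 = 30)
k = 1445253 (k = 1960579 - 515326 = 1445253)
f = -79909/121930 (f = -210*(-1/356) + 853*(-1/685) = 105/178 - 853/685 = -79909/121930 ≈ -0.65537)
J(b) = 79909/365790 (J(b) = -1/3*(-79909/121930) = 79909/365790)
c((-314 - 371) - 322, 1533)/k + J(-743)/1631374 = 30/1445253 + (79909/365790)/1631374 = 30*(1/1445253) + (79909/365790)*(1/1631374) = 10/481751 + 79909/596740295460 = 6005899195259/287480234078150460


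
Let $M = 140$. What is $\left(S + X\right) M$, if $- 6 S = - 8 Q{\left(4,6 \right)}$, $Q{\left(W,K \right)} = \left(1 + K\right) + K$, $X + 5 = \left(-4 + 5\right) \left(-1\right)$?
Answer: $\frac{4760}{3} \approx 1586.7$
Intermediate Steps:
$X = -6$ ($X = -5 + \left(-4 + 5\right) \left(-1\right) = -5 + 1 \left(-1\right) = -5 - 1 = -6$)
$Q{\left(W,K \right)} = 1 + 2 K$
$S = \frac{52}{3}$ ($S = - \frac{\left(-8\right) \left(1 + 2 \cdot 6\right)}{6} = - \frac{\left(-8\right) \left(1 + 12\right)}{6} = - \frac{\left(-8\right) 13}{6} = \left(- \frac{1}{6}\right) \left(-104\right) = \frac{52}{3} \approx 17.333$)
$\left(S + X\right) M = \left(\frac{52}{3} - 6\right) 140 = \frac{34}{3} \cdot 140 = \frac{4760}{3}$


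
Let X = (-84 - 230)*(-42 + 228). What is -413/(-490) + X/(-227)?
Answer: 4101673/15890 ≈ 258.13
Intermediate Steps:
X = -58404 (X = -314*186 = -58404)
-413/(-490) + X/(-227) = -413/(-490) - 58404/(-227) = -413*(-1/490) - 58404*(-1/227) = 59/70 + 58404/227 = 4101673/15890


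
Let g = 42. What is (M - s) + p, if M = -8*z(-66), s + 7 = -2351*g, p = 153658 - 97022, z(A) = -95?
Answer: 156145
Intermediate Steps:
p = 56636
s = -98749 (s = -7 - 2351*42 = -7 - 98742 = -98749)
M = 760 (M = -8*(-95) = 760)
(M - s) + p = (760 - 1*(-98749)) + 56636 = (760 + 98749) + 56636 = 99509 + 56636 = 156145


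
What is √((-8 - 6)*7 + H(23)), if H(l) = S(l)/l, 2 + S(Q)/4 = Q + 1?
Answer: 19*I*√138/23 ≈ 9.7043*I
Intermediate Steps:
S(Q) = -4 + 4*Q (S(Q) = -8 + 4*(Q + 1) = -8 + 4*(1 + Q) = -8 + (4 + 4*Q) = -4 + 4*Q)
H(l) = (-4 + 4*l)/l
√((-8 - 6)*7 + H(23)) = √((-8 - 6)*7 + (4 - 4/23)) = √(-14*7 + (4 - 4*1/23)) = √(-98 + (4 - 4/23)) = √(-98 + 88/23) = √(-2166/23) = 19*I*√138/23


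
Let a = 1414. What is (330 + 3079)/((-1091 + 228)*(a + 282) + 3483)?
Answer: -487/208595 ≈ -0.0023347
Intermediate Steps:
(330 + 3079)/((-1091 + 228)*(a + 282) + 3483) = (330 + 3079)/((-1091 + 228)*(1414 + 282) + 3483) = 3409/(-863*1696 + 3483) = 3409/(-1463648 + 3483) = 3409/(-1460165) = 3409*(-1/1460165) = -487/208595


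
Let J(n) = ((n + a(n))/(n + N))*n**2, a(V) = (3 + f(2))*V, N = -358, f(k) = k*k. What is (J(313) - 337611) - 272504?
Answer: -272769551/45 ≈ -6.0615e+6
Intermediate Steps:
f(k) = k**2
a(V) = 7*V (a(V) = (3 + 2**2)*V = (3 + 4)*V = 7*V)
J(n) = 8*n**3/(-358 + n) (J(n) = ((n + 7*n)/(n - 358))*n**2 = ((8*n)/(-358 + n))*n**2 = (8*n/(-358 + n))*n**2 = 8*n**3/(-358 + n))
(J(313) - 337611) - 272504 = (8*313**3/(-358 + 313) - 337611) - 272504 = (8*30664297/(-45) - 337611) - 272504 = (8*30664297*(-1/45) - 337611) - 272504 = (-245314376/45 - 337611) - 272504 = -260506871/45 - 272504 = -272769551/45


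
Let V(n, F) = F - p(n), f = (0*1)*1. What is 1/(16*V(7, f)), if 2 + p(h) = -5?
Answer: 1/112 ≈ 0.0089286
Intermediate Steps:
p(h) = -7 (p(h) = -2 - 5 = -7)
f = 0 (f = 0*1 = 0)
V(n, F) = 7 + F (V(n, F) = F - 1*(-7) = F + 7 = 7 + F)
1/(16*V(7, f)) = 1/(16*(7 + 0)) = 1/(16*7) = 1/112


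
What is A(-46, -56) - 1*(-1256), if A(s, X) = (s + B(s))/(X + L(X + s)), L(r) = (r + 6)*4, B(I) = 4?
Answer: 276341/220 ≈ 1256.1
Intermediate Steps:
L(r) = 24 + 4*r (L(r) = (6 + r)*4 = 24 + 4*r)
A(s, X) = (4 + s)/(24 + 4*s + 5*X) (A(s, X) = (s + 4)/(X + (24 + 4*(X + s))) = (4 + s)/(X + (24 + (4*X + 4*s))) = (4 + s)/(X + (24 + 4*X + 4*s)) = (4 + s)/(24 + 4*s + 5*X))
A(-46, -56) - 1*(-1256) = (4 - 46)/(24 + 4*(-46) + 5*(-56)) - 1*(-1256) = -42/(24 - 184 - 280) + 1256 = -42/(-440) + 1256 = -1/440*(-42) + 1256 = 21/220 + 1256 = 276341/220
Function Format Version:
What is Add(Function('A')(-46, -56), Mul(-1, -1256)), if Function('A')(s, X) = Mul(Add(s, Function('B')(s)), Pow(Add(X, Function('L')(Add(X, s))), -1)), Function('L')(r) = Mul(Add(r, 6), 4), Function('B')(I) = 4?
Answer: Rational(276341, 220) ≈ 1256.1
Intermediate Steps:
Function('L')(r) = Add(24, Mul(4, r)) (Function('L')(r) = Mul(Add(6, r), 4) = Add(24, Mul(4, r)))
Function('A')(s, X) = Mul(Pow(Add(24, Mul(4, s), Mul(5, X)), -1), Add(4, s)) (Function('A')(s, X) = Mul(Add(s, 4), Pow(Add(X, Add(24, Mul(4, Add(X, s)))), -1)) = Mul(Add(4, s), Pow(Add(X, Add(24, Add(Mul(4, X), Mul(4, s)))), -1)) = Mul(Add(4, s), Pow(Add(X, Add(24, Mul(4, X), Mul(4, s))), -1)) = Mul(Add(4, s), Pow(Add(24, Mul(4, s), Mul(5, X)), -1)) = Mul(Pow(Add(24, Mul(4, s), Mul(5, X)), -1), Add(4, s)))
Add(Function('A')(-46, -56), Mul(-1, -1256)) = Add(Mul(Pow(Add(24, Mul(4, -46), Mul(5, -56)), -1), Add(4, -46)), Mul(-1, -1256)) = Add(Mul(Pow(Add(24, -184, -280), -1), -42), 1256) = Add(Mul(Pow(-440, -1), -42), 1256) = Add(Mul(Rational(-1, 440), -42), 1256) = Add(Rational(21, 220), 1256) = Rational(276341, 220)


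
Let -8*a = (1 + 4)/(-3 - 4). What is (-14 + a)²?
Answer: 606841/3136 ≈ 193.51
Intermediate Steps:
a = 5/56 (a = -(1 + 4)/(8*(-3 - 4)) = -5/(8*(-7)) = -5*(-1)/(8*7) = -⅛*(-5/7) = 5/56 ≈ 0.089286)
(-14 + a)² = (-14 + 5/56)² = (-779/56)² = 606841/3136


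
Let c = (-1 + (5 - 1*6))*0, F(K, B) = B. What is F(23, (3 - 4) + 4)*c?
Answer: 0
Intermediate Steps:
c = 0 (c = (-1 + (5 - 6))*0 = (-1 - 1)*0 = -2*0 = 0)
F(23, (3 - 4) + 4)*c = ((3 - 4) + 4)*0 = (-1 + 4)*0 = 3*0 = 0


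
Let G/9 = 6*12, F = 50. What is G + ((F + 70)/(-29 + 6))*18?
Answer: 12744/23 ≈ 554.09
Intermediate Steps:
G = 648 (G = 9*(6*12) = 9*72 = 648)
G + ((F + 70)/(-29 + 6))*18 = 648 + ((50 + 70)/(-29 + 6))*18 = 648 + (120/(-23))*18 = 648 + (120*(-1/23))*18 = 648 - 120/23*18 = 648 - 2160/23 = 12744/23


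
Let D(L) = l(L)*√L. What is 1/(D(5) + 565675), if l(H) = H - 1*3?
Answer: 113135/63997641121 - 2*√5/319988205605 ≈ 1.7678e-6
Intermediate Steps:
l(H) = -3 + H (l(H) = H - 3 = -3 + H)
D(L) = √L*(-3 + L) (D(L) = (-3 + L)*√L = √L*(-3 + L))
1/(D(5) + 565675) = 1/(√5*(-3 + 5) + 565675) = 1/(√5*2 + 565675) = 1/(2*√5 + 565675) = 1/(565675 + 2*√5)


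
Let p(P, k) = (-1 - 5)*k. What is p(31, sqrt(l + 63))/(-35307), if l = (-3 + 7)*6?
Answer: 2*sqrt(87)/11769 ≈ 0.0015851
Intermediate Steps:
l = 24 (l = 4*6 = 24)
p(P, k) = -6*k
p(31, sqrt(l + 63))/(-35307) = -6*sqrt(24 + 63)/(-35307) = -6*sqrt(87)*(-1/35307) = 2*sqrt(87)/11769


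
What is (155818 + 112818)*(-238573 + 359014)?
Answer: 32354788476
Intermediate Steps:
(155818 + 112818)*(-238573 + 359014) = 268636*120441 = 32354788476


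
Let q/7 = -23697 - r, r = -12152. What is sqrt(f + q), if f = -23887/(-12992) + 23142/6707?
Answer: I*sqrt(26557366932294107)/573272 ≈ 284.27*I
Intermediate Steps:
q = -80815 (q = 7*(-23697 - 1*(-12152)) = 7*(-23697 + 12152) = 7*(-11545) = -80815)
f = 24256367/4586176 (f = -23887*(-1/12992) + 23142*(1/6707) = 23887/12992 + 1218/353 = 24256367/4586176 ≈ 5.2890)
sqrt(f + q) = sqrt(24256367/4586176 - 80815) = sqrt(-370607557073/4586176) = I*sqrt(26557366932294107)/573272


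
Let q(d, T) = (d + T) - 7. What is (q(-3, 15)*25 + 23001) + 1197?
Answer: 24323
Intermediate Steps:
q(d, T) = -7 + T + d (q(d, T) = (T + d) - 7 = -7 + T + d)
(q(-3, 15)*25 + 23001) + 1197 = ((-7 + 15 - 3)*25 + 23001) + 1197 = (5*25 + 23001) + 1197 = (125 + 23001) + 1197 = 23126 + 1197 = 24323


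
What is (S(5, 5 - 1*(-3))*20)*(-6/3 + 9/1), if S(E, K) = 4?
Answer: 560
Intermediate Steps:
(S(5, 5 - 1*(-3))*20)*(-6/3 + 9/1) = (4*20)*(-6/3 + 9/1) = 80*(-6*⅓ + 9*1) = 80*(-2 + 9) = 80*7 = 560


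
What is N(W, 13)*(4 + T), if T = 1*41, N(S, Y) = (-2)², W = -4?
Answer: 180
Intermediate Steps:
N(S, Y) = 4
T = 41
N(W, 13)*(4 + T) = 4*(4 + 41) = 4*45 = 180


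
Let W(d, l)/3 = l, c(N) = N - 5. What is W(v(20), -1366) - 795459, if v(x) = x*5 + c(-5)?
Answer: -799557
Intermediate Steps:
c(N) = -5 + N
v(x) = -10 + 5*x (v(x) = x*5 + (-5 - 5) = 5*x - 10 = -10 + 5*x)
W(d, l) = 3*l
W(v(20), -1366) - 795459 = 3*(-1366) - 795459 = -4098 - 795459 = -799557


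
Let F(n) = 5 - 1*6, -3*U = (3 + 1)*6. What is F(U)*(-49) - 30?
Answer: 19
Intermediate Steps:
U = -8 (U = -(3 + 1)*6/3 = -4*6/3 = -⅓*24 = -8)
F(n) = -1 (F(n) = 5 - 6 = -1)
F(U)*(-49) - 30 = -1*(-49) - 30 = 49 - 30 = 19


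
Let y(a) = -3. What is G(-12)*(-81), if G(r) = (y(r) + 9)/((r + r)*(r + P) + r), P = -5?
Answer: -27/22 ≈ -1.2273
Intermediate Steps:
G(r) = 6/(r + 2*r*(-5 + r)) (G(r) = (-3 + 9)/((r + r)*(r - 5) + r) = 6/((2*r)*(-5 + r) + r) = 6/(2*r*(-5 + r) + r) = 6/(r + 2*r*(-5 + r)))
G(-12)*(-81) = (6/(-12*(-9 + 2*(-12))))*(-81) = (6*(-1/12)/(-9 - 24))*(-81) = (6*(-1/12)/(-33))*(-81) = (6*(-1/12)*(-1/33))*(-81) = (1/66)*(-81) = -27/22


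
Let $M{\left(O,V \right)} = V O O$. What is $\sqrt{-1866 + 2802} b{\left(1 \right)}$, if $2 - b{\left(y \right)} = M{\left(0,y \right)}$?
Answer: $12 \sqrt{26} \approx 61.188$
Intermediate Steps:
$M{\left(O,V \right)} = V O^{2}$ ($M{\left(O,V \right)} = O V O = V O^{2}$)
$b{\left(y \right)} = 2$ ($b{\left(y \right)} = 2 - y 0^{2} = 2 - y 0 = 2 - 0 = 2 + 0 = 2$)
$\sqrt{-1866 + 2802} b{\left(1 \right)} = \sqrt{-1866 + 2802} \cdot 2 = \sqrt{936} \cdot 2 = 6 \sqrt{26} \cdot 2 = 12 \sqrt{26}$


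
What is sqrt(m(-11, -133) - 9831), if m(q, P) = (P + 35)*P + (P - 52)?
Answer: sqrt(3018) ≈ 54.936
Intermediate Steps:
m(q, P) = -52 + P + P*(35 + P) (m(q, P) = (35 + P)*P + (-52 + P) = P*(35 + P) + (-52 + P) = -52 + P + P*(35 + P))
sqrt(m(-11, -133) - 9831) = sqrt((-52 + (-133)**2 + 36*(-133)) - 9831) = sqrt((-52 + 17689 - 4788) - 9831) = sqrt(12849 - 9831) = sqrt(3018)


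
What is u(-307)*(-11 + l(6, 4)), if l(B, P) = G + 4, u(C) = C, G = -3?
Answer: 3070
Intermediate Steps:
l(B, P) = 1 (l(B, P) = -3 + 4 = 1)
u(-307)*(-11 + l(6, 4)) = -307*(-11 + 1) = -307*(-10) = 3070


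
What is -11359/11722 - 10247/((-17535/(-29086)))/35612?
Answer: -1323359384938/914984769405 ≈ -1.4463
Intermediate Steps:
-11359/11722 - 10247/((-17535/(-29086)))/35612 = -11359*1/11722 - 10247/((-17535*(-1/29086)))*(1/35612) = -11359/11722 - 10247/17535/29086*(1/35612) = -11359/11722 - 10247*29086/17535*(1/35612) = -11359/11722 - 298044242/17535*1/35612 = -11359/11722 - 149022121/312228210 = -1323359384938/914984769405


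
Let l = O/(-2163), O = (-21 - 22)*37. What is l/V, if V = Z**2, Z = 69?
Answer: 1591/10298043 ≈ 0.00015450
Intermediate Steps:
O = -1591 (O = -43*37 = -1591)
l = 1591/2163 (l = -1591/(-2163) = -1591*(-1/2163) = 1591/2163 ≈ 0.73555)
V = 4761 (V = 69**2 = 4761)
l/V = (1591/2163)/4761 = (1591/2163)*(1/4761) = 1591/10298043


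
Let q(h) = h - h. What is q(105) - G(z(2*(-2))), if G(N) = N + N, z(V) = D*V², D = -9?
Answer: 288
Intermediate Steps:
z(V) = -9*V²
q(h) = 0
G(N) = 2*N
q(105) - G(z(2*(-2))) = 0 - 2*(-9*(2*(-2))²) = 0 - 2*(-9*(-4)²) = 0 - 2*(-9*16) = 0 - 2*(-144) = 0 - 1*(-288) = 0 + 288 = 288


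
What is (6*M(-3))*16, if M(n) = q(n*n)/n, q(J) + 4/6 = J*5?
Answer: -4256/3 ≈ -1418.7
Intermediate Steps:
q(J) = -⅔ + 5*J (q(J) = -⅔ + J*5 = -⅔ + 5*J)
M(n) = (-⅔ + 5*n²)/n (M(n) = (-⅔ + 5*(n*n))/n = (-⅔ + 5*n²)/n)
(6*M(-3))*16 = (6*(5*(-3) - ⅔/(-3)))*16 = (6*(-15 - ⅔*(-⅓)))*16 = (6*(-15 + 2/9))*16 = (6*(-133/9))*16 = -266/3*16 = -4256/3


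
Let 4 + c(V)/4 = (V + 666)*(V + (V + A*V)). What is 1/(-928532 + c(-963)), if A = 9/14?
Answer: 7/14664978 ≈ 4.7733e-7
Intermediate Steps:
A = 9/14 (A = 9*(1/14) = 9/14 ≈ 0.64286)
c(V) = -16 + 74*V*(666 + V)/7 (c(V) = -16 + 4*((V + 666)*(V + (V + 9*V/14))) = -16 + 4*((666 + V)*(V + 23*V/14)) = -16 + 4*((666 + V)*(37*V/14)) = -16 + 4*(37*V*(666 + V)/14) = -16 + 74*V*(666 + V)/7)
1/(-928532 + c(-963)) = 1/(-928532 + (-16 + (74/7)*(-963)**2 + (49284/7)*(-963))) = 1/(-928532 + (-16 + (74/7)*927369 - 47460492/7)) = 1/(-928532 + (-16 + 68625306/7 - 47460492/7)) = 1/(-928532 + 21164702/7) = 1/(14664978/7) = 7/14664978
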